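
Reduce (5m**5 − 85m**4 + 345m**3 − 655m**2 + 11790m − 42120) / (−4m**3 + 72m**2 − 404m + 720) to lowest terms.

Euclidean algorithm in ℚ[m]:
  5m**5 − 85m**4 + 345m**3 − 655m**2 + 11790m − 42120 = (−(5/4)m**2 − (5/4)m + 35/2)(−4m**3 + 72m**2 − 404m + 720) + (−1520m**2 + 19760m − 54720)
  −4m**3 + 72m**2 − 404m + 720 = ((1/380)m − 1/76)(−1520m**2 + 19760m − 54720) + (0)
Last nonzero remainder: −1520m**2 + 19760m − 54720. Dividing through by −1520 gives the monic gcd m**2 − 13m + 36.
Cancel m**2 − 13m + 36 from numerator and denominator to get the reduced form.

(−5m**3 + 20m**2 + 95m + 1170)/(4m − 20)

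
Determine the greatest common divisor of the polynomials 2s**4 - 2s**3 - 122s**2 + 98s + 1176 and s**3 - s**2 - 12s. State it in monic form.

s**2 - s - 12

Repeated division with remainder:
  2s**4 - 2s**3 - 122s**2 + 98s + 1176 = (2s)(s**3 - s**2 - 12s) + (-98s**2 + 98s + 1176)
  s**3 - s**2 - 12s = (-(1/98)s)(-98s**2 + 98s + 1176) + (0)
Last nonzero remainder: -98s**2 + 98s + 1176. Dividing through by -98 gives the monic gcd s**2 - s - 12.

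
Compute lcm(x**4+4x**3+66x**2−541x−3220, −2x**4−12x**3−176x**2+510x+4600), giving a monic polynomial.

x**5−x**4+46x**3−871x**2−515x+16100

Repeated division with remainder:
  x**4+4x**3+66x**2−541x−3220 = (−1/2)(−2x**4−12x**3−176x**2+510x+4600) + (−2x**3−22x**2−286x−920)
  −2x**4−12x**3−176x**2+510x+4600 = (x−5)(−2x**3−22x**2−286x−920) + (0)
Last nonzero remainder: −2x**3−22x**2−286x−920. Dividing through by −2 gives the monic gcd x**3+11x**2+143x+460.
Then lcm(f, g) = f·g / gcd(f, g); expanding and making the result monic gives the answer.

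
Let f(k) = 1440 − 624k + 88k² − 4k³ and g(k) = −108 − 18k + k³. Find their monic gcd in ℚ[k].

−6 + k

Repeated division with remainder:
  −4k³ + 88k² − 624k + 1440 = (−4)(k³ − 18k − 108) + (88k² − 696k + 1008)
  k³ − 18k − 108 = ((1/88)k + 87/968)(88k² − 696k + 1008) + ((4005/121)k − 24030/121)
  88k² − 696k + 1008 = ((10648/4005)k − 6776/1335)((4005/121)k − 24030/121) + (0)
Last nonzero remainder: (4005/121)k − 24030/121. Dividing through by 4005/121 gives the monic gcd k − 6.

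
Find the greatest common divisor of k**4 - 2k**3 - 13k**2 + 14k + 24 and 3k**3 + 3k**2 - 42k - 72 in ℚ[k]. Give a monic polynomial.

Euclidean algorithm in ℚ[k]:
  k**4 - 2k**3 - 13k**2 + 14k + 24 = ((1/3)k - 1)(3k**3 + 3k**2 - 42k - 72) + (4k**2 - 4k - 48)
  3k**3 + 3k**2 - 42k - 72 = ((3/4)k + 3/2)(4k**2 - 4k - 48) + (0)
Last nonzero remainder: 4k**2 - 4k - 48. Dividing through by 4 gives the monic gcd k**2 - k - 12.

k**2 - k - 12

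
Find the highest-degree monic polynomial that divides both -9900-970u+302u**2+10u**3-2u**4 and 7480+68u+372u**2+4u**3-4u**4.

-110-u+u**2

Euclidean algorithm in ℚ[u]:
  -2u**4+10u**3+302u**2-970u-9900 = (1/2)(-4u**4+4u**3+372u**2+68u+7480) + (8u**3+116u**2-1004u-13640)
  -4u**4+4u**3+372u**2+68u+7480 = (-(1/2)u+31/4)(8u**3+116u**2-1004u-13640) + (-1029u**2+1029u+113190)
  8u**3+116u**2-1004u-13640 = (-(8/1029)u-124/1029)(-1029u**2+1029u+113190) + (0)
Last nonzero remainder: -1029u**2+1029u+113190. Dividing through by -1029 gives the monic gcd u**2-u-110.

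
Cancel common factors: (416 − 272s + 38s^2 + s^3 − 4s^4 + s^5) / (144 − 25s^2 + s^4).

Apply the Euclidean algorithm:
  s^5 − 4s^4 + s^3 + 38s^2 − 272s + 416 = (s − 4)(s^4 − 25s^2 + 144) + (26s^3 − 62s^2 − 416s + 992)
  s^4 − 25s^2 + 144 = ((1/26)s + 31/338)(26s^3 − 62s^2 − 416s + 992) + (−(560/169)s^2 + 8960/169)
  26s^3 − 62s^2 − 416s + 992 = (−(2197/280)s + 5239/280)(−(560/169)s^2 + 8960/169) + (0)
Last nonzero remainder: −(560/169)s^2 + 8960/169. Dividing through by −560/169 gives the monic gcd s^2 − 16.
Cancel s^2 − 16 from numerator and denominator to get the reduced form.

(−26 + 17s − 4s^2 + s^3)/(−9 + s^2)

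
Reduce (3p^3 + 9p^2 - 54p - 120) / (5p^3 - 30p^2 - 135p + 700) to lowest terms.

(3p + 6)/(5p - 35)

By polynomial division,
  3p^3 + 9p^2 - 54p - 120 = (3/5)(5p^3 - 30p^2 - 135p + 700) + (27p^2 + 27p - 540)
  5p^3 - 30p^2 - 135p + 700 = ((5/27)p - 35/27)(27p^2 + 27p - 540) + (0)
Last nonzero remainder: 27p^2 + 27p - 540. Dividing through by 27 gives the monic gcd p^2 + p - 20.
Cancel p^2 + p - 20 from numerator and denominator to get the reduced form.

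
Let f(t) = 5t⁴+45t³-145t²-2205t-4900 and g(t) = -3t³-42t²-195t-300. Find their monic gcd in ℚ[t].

t²+9t+20

Euclidean algorithm in ℚ[t]:
  5t⁴+45t³-145t²-2205t-4900 = (-(5/3)t+25/3)(-3t³-42t²-195t-300) + (-120t²-1080t-2400)
  -3t³-42t²-195t-300 = ((1/40)t+1/8)(-120t²-1080t-2400) + (0)
Last nonzero remainder: -120t²-1080t-2400. Dividing through by -120 gives the monic gcd t²+9t+20.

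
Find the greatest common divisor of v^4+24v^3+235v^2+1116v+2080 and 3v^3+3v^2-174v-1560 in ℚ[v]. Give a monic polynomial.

Repeated division with remainder:
  v^4+24v^3+235v^2+1116v+2080 = ((1/3)v+23/3)(3v^3+3v^2-174v-1560) + (270v^2+2970v+14040)
  3v^3+3v^2-174v-1560 = ((1/90)v-1/9)(270v^2+2970v+14040) + (0)
Last nonzero remainder: 270v^2+2970v+14040. Dividing through by 270 gives the monic gcd v^2+11v+52.

v^2+11v+52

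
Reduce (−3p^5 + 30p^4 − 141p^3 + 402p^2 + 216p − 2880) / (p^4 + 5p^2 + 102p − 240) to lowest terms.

(−3p^3 + 21p^2 − 6p − 120)/(p^2 + 3p − 10)

Apply the Euclidean algorithm:
  −3p^5 + 30p^4 − 141p^3 + 402p^2 + 216p − 2880 = (−3p + 30)(p^4 + 5p^2 + 102p − 240) + (−126p^3 + 558p^2 − 3564p + 4320)
  p^4 + 5p^2 + 102p − 240 = (−(1/126)p − 31/882)(−126p^3 + 558p^2 − 3564p + 4320) + (−(180/49)p^2 + (540/49)p − 4320/49)
  −126p^3 + 558p^2 − 3564p + 4320 = ((343/10)p − 49)(−(180/49)p^2 + (540/49)p − 4320/49) + (0)
Last nonzero remainder: −(180/49)p^2 + (540/49)p − 4320/49. Dividing through by −180/49 gives the monic gcd p^2 − 3p + 24.
Cancel p^2 − 3p + 24 from numerator and denominator to get the reduced form.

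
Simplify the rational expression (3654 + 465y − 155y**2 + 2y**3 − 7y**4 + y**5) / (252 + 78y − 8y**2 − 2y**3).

Apply the Euclidean algorithm:
  y**5 − 7y**4 + 2y**3 − 155y**2 + 465y + 3654 = (−(1/2)y**2 + (11/2)y − 85/2)(−2y**3 − 8y**2 + 78y + 252) + (−798y**2 + 2394y + 14364)
  −2y**3 − 8y**2 + 78y + 252 = ((1/399)y + 1/57)(−798y**2 + 2394y + 14364) + (0)
Last nonzero remainder: −798y**2 + 2394y + 14364. Dividing through by −798 gives the monic gcd y**2 − 3y − 18.
Cancel y**2 − 3y − 18 from numerator and denominator to get the reduced form.

(203 − 8y + 4y**2 − y**3)/(14 + 2y)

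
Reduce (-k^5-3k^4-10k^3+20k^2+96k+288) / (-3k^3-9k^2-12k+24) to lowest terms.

(k^3-k^2+6k-36)/(3k-3)

Apply the Euclidean algorithm:
  -k^5-3k^4-10k^3+20k^2+96k+288 = ((1/3)k^2+2)(-3k^3-9k^2-12k+24) + (30k^2+120k+240)
  -3k^3-9k^2-12k+24 = (-(1/10)k+1/10)(30k^2+120k+240) + (0)
Last nonzero remainder: 30k^2+120k+240. Dividing through by 30 gives the monic gcd k^2+4k+8.
Cancel k^2+4k+8 from numerator and denominator to get the reduced form.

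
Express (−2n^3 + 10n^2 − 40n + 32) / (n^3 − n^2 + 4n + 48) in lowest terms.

Euclidean algorithm in ℚ[n]:
  −2n^3 + 10n^2 − 40n + 32 = (−2)(n^3 − n^2 + 4n + 48) + (8n^2 − 32n + 128)
  n^3 − n^2 + 4n + 48 = ((1/8)n + 3/8)(8n^2 − 32n + 128) + (0)
Last nonzero remainder: 8n^2 − 32n + 128. Dividing through by 8 gives the monic gcd n^2 − 4n + 16.
Cancel n^2 − 4n + 16 from numerator and denominator to get the reduced form.

(−2n + 2)/(n + 3)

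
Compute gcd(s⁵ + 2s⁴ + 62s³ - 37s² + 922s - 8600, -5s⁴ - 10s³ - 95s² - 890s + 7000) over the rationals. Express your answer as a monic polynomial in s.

Repeated division with remainder:
  s⁵ + 2s⁴ + 62s³ - 37s² + 922s - 8600 = (-(1/5)s)(-5s⁴ - 10s³ - 95s² - 890s + 7000) + (43s³ - 215s² + 2322s - 8600)
  -5s⁴ - 10s³ - 95s² - 890s + 7000 = (-(5/43)s - 35/43)(43s³ - 215s² + 2322s - 8600) + (0)
Last nonzero remainder: 43s³ - 215s² + 2322s - 8600. Dividing through by 43 gives the monic gcd s³ - 5s² + 54s - 200.

s³ - 5s² + 54s - 200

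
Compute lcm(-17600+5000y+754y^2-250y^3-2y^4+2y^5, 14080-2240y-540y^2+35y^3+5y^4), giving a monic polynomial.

-70400+11200y+5516y^2-623y^3-133y^4+7y^5+y^6

Euclidean algorithm in ℚ[y]:
  2y^5-2y^4-250y^3+754y^2+5000y-17600 = ((2/5)y-16/5)(5y^4+35y^3-540y^2-2240y+14080) + (78y^3-78y^2-7800y+27456)
  5y^4+35y^3-540y^2-2240y+14080 = ((5/78)y+20/39)(78y^3-78y^2-7800y+27456) + (0)
Last nonzero remainder: 78y^3-78y^2-7800y+27456. Dividing through by 78 gives the monic gcd y^3-y^2-100y+352.
Then lcm(f, g) = f·g / gcd(f, g); expanding and making the result monic gives the answer.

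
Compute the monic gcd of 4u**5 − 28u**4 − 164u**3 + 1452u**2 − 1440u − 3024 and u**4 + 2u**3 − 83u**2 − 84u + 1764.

Euclidean algorithm in ℚ[u]:
  4u**5 − 28u**4 − 164u**3 + 1452u**2 − 1440u − 3024 = (4u − 36)(u**4 + 2u**3 − 83u**2 − 84u + 1764) + (240u**3 − 1200u**2 − 11520u + 60480)
  u**4 + 2u**3 − 83u**2 − 84u + 1764 = ((1/240)u + 7/240)(240u**3 − 1200u**2 − 11520u + 60480) + (0)
Last nonzero remainder: 240u**3 − 1200u**2 − 11520u + 60480. Dividing through by 240 gives the monic gcd u**3 − 5u**2 − 48u + 252.

u**3 − 5u**2 − 48u + 252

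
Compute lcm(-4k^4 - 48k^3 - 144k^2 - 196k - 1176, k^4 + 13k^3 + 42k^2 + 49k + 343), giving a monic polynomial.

By polynomial division,
  -4k^4 - 48k^3 - 144k^2 - 196k - 1176 = (-4)(k^4 + 13k^3 + 42k^2 + 49k + 343) + (4k^3 + 24k^2 + 196)
  k^4 + 13k^3 + 42k^2 + 49k + 343 = ((1/4)k + 7/4)(4k^3 + 24k^2 + 196) + (0)
Last nonzero remainder: 4k^3 + 24k^2 + 196. Dividing through by 4 gives the monic gcd k^3 + 6k^2 + 49.
Then lcm(f, g) = f·g / gcd(f, g); expanding and making the result monic gives the answer.

k^5 + 19k^4 + 120k^3 + 301k^2 + 637k + 2058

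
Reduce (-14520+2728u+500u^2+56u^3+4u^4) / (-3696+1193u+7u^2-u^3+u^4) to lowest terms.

By polynomial division,
  4u^4+56u^3+500u^2+2728u-14520 = (4)(u^4-u^3+7u^2+1193u-3696) + (60u^3+472u^2-2044u+264)
  u^4-u^3+7u^2+1193u-3696 = ((1/60)u-133/900)(60u^3+472u^2-2044u+264) + ((24934/225)u^2+(199472/225)u-274274/75)
  60u^3+472u^2-2044u+264 = ((6750/12467)u-900/12467)((24934/225)u^2+(199472/225)u-274274/75) + (0)
Last nonzero remainder: (24934/225)u^2+(199472/225)u-274274/75. Dividing through by 24934/225 gives the monic gcd u^2+8u-33.
Cancel u^2+8u-33 from numerator and denominator to get the reduced form.

(440+24u+4u^2)/(112-9u+u^2)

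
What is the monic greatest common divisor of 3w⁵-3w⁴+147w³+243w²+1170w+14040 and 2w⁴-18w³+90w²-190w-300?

w²-5w+30

Euclidean algorithm in ℚ[w]:
  3w⁵-3w⁴+147w³+243w²+1170w+14040 = ((3/2)w+12)(2w⁴-18w³+90w²-190w-300) + (228w³-552w²+3900w+17640)
  2w⁴-18w³+90w²-190w-300 = ((1/114)w-125/2166)(228w³-552w²+3900w+17640) + ((8640/361)w²-(43200/361)w+259200/361)
  228w³-552w²+3900w+17640 = ((6859/720)w+17689/720)((8640/361)w²-(43200/361)w+259200/361) + (0)
Last nonzero remainder: (8640/361)w²-(43200/361)w+259200/361. Dividing through by 8640/361 gives the monic gcd w²-5w+30.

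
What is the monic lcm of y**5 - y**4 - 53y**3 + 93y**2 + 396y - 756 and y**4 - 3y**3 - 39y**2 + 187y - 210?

y**6 - 6y**5 - 48y**4 + 358y**3 - 69y**2 - 2736y + 3780

Apply the Euclidean algorithm:
  y**5 - y**4 - 53y**3 + 93y**2 + 396y - 756 = (y + 2)(y**4 - 3y**3 - 39y**2 + 187y - 210) + (-8y**3 - 16y**2 + 232y - 336)
  y**4 - 3y**3 - 39y**2 + 187y - 210 = (-(1/8)y + 5/8)(-8y**3 - 16y**2 + 232y - 336) + (0)
Last nonzero remainder: -8y**3 - 16y**2 + 232y - 336. Dividing through by -8 gives the monic gcd y**3 + 2y**2 - 29y + 42.
Then lcm(f, g) = f·g / gcd(f, g); expanding and making the result monic gives the answer.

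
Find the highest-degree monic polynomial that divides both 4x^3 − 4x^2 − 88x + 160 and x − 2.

x − 2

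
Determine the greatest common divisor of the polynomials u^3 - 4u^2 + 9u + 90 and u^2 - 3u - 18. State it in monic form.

u + 3

By polynomial division,
  u^3 - 4u^2 + 9u + 90 = (u - 1)(u^2 - 3u - 18) + (24u + 72)
  u^2 - 3u - 18 = ((1/24)u - 1/4)(24u + 72) + (0)
Last nonzero remainder: 24u + 72. Dividing through by 24 gives the monic gcd u + 3.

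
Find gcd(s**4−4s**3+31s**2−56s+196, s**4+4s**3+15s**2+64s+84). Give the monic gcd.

Apply the Euclidean algorithm:
  s**4−4s**3+31s**2−56s+196 = (s**4+4s**3+15s**2+64s+84) + (−8s**3+16s**2−120s+112)
  s**4+4s**3+15s**2+64s+84 = (−(1/8)s−3/4)(−8s**3+16s**2−120s+112) + (12s**2−12s+168)
  −8s**3+16s**2−120s+112 = (−(2/3)s+2/3)(12s**2−12s+168) + (0)
Last nonzero remainder: 12s**2−12s+168. Dividing through by 12 gives the monic gcd s**2−s+14.

s**2−s+14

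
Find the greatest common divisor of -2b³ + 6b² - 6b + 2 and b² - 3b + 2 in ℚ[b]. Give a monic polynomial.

b - 1

Repeated division with remainder:
  -2b³ + 6b² - 6b + 2 = (-2b)(b² - 3b + 2) + (-2b + 2)
  b² - 3b + 2 = (-(1/2)b + 1)(-2b + 2) + (0)
Last nonzero remainder: -2b + 2. Dividing through by -2 gives the monic gcd b - 1.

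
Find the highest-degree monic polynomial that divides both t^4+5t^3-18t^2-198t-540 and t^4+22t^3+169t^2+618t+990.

t^3+11t^2+48t+90

Repeated division with remainder:
  t^4+5t^3-18t^2-198t-540 = (t^4+22t^3+169t^2+618t+990) + (-17t^3-187t^2-816t-1530)
  t^4+22t^3+169t^2+618t+990 = (-(1/17)t-11/17)(-17t^3-187t^2-816t-1530) + (0)
Last nonzero remainder: -17t^3-187t^2-816t-1530. Dividing through by -17 gives the monic gcd t^3+11t^2+48t+90.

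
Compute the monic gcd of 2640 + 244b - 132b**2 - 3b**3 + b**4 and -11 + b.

-11 + b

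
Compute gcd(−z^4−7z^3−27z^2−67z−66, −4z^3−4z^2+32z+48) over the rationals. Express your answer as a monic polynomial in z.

Repeated division with remainder:
  −z^4−7z^3−27z^2−67z−66 = ((1/4)z+3/2)(−4z^3−4z^2+32z+48) + (−29z^2−127z−138)
  −4z^3−4z^2+32z+48 = ((4/29)z−392/841)(−29z^2−127z−138) + (−(6864/841)z−13728/841)
  −29z^2−127z−138 = ((24389/6864)z+19343/2288)(−(6864/841)z−13728/841) + (0)
Last nonzero remainder: −(6864/841)z−13728/841. Dividing through by −6864/841 gives the monic gcd z+2.

z+2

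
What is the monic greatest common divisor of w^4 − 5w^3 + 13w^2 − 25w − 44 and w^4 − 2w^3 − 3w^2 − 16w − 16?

w^2 − 3w − 4

Apply the Euclidean algorithm:
  w^4 − 5w^3 + 13w^2 − 25w − 44 = (w^4 − 2w^3 − 3w^2 − 16w − 16) + (−3w^3 + 16w^2 − 9w − 28)
  w^4 − 2w^3 − 3w^2 − 16w − 16 = (−(1/3)w − 10/9)(−3w^3 + 16w^2 − 9w − 28) + ((106/9)w^2 − (106/3)w − 424/9)
  −3w^3 + 16w^2 − 9w − 28 = (−(27/106)w + 63/106)((106/9)w^2 − (106/3)w − 424/9) + (0)
Last nonzero remainder: (106/9)w^2 − (106/3)w − 424/9. Dividing through by 106/9 gives the monic gcd w^2 − 3w − 4.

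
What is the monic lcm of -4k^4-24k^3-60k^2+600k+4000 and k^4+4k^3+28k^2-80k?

Apply the Euclidean algorithm:
  -4k^4-24k^3-60k^2+600k+4000 = (-4)(k^4+4k^3+28k^2-80k) + (-8k^3+52k^2+280k+4000)
  k^4+4k^3+28k^2-80k = (-(1/8)k-21/16)(-8k^3+52k^2+280k+4000) + ((525/4)k^2+(1575/2)k+5250)
  -8k^3+52k^2+280k+4000 = (-(32/525)k+16/21)((525/4)k^2+(1575/2)k+5250) + (0)
Last nonzero remainder: (525/4)k^2+(1575/2)k+5250. Dividing through by 525/4 gives the monic gcd k^2+6k+40.
Then lcm(f, g) = f·g / gcd(f, g); expanding and making the result monic gives the answer.

k^6+4k^5+3k^4-180k^3-700k^2+2000k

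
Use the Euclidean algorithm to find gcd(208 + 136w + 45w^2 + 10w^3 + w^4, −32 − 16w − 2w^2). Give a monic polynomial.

16 + 8w + w^2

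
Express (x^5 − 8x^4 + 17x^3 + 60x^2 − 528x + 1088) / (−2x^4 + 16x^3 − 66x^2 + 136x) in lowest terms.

(−x^2 + 16)/(2x)

Repeated division with remainder:
  x^5 − 8x^4 + 17x^3 + 60x^2 − 528x + 1088 = (−(1/2)x)(−2x^4 + 16x^3 − 66x^2 + 136x) + (−16x^3 + 128x^2 − 528x + 1088)
  −2x^4 + 16x^3 − 66x^2 + 136x = ((1/8)x)(−16x^3 + 128x^2 − 528x + 1088) + (0)
Last nonzero remainder: −16x^3 + 128x^2 − 528x + 1088. Dividing through by −16 gives the monic gcd x^3 − 8x^2 + 33x − 68.
Cancel x^3 − 8x^2 + 33x − 68 from numerator and denominator to get the reduced form.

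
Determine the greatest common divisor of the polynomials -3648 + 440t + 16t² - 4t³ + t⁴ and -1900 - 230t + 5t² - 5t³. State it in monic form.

76 - 6t + t²

Euclidean algorithm in ℚ[t]:
  t⁴ - 4t³ + 16t² + 440t - 3648 = (-(1/5)t + 3/5)(-5t³ + 5t² - 230t - 1900) + (-33t² + 198t - 2508)
  -5t³ + 5t² - 230t - 1900 = ((5/33)t + 25/33)(-33t² + 198t - 2508) + (0)
Last nonzero remainder: -33t² + 198t - 2508. Dividing through by -33 gives the monic gcd t² - 6t + 76.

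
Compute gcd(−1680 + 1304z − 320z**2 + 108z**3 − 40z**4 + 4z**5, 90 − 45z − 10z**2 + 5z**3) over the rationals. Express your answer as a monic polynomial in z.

6 − 5z + z**2

Repeated division with remainder:
  4z**5 − 40z**4 + 108z**3 − 320z**2 + 1304z − 1680 = ((4/5)z**2 − (32/5)z + 16)(5z**3 − 10z**2 − 45z + 90) + (−520z**2 + 2600z − 3120)
  5z**3 − 10z**2 − 45z + 90 = (−(1/104)z − 3/104)(−520z**2 + 2600z − 3120) + (0)
Last nonzero remainder: −520z**2 + 2600z − 3120. Dividing through by −520 gives the monic gcd z**2 − 5z + 6.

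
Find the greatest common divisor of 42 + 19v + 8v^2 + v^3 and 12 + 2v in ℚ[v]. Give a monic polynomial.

By polynomial division,
  v^3 + 8v^2 + 19v + 42 = ((1/2)v^2 + v + 7/2)(2v + 12) + (0)
Last nonzero remainder: 2v + 12. Dividing through by 2 gives the monic gcd v + 6.

6 + v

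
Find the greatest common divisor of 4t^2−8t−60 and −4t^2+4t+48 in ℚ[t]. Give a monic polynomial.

t+3

Euclidean algorithm in ℚ[t]:
  4t^2−8t−60 = (−1)(−4t^2+4t+48) + (−4t−12)
  −4t^2+4t+48 = (t−4)(−4t−12) + (0)
Last nonzero remainder: −4t−12. Dividing through by −4 gives the monic gcd t+3.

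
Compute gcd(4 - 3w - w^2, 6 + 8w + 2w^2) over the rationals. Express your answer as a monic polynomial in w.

1

By polynomial division,
  -w^2 - 3w + 4 = (-1/2)(2w^2 + 8w + 6) + (w + 7)
  2w^2 + 8w + 6 = (2w - 6)(w + 7) + (48)
  w + 7 = ((1/48)w + 7/48)(48) + (0)
The last nonzero remainder is the constant 48, so the polynomials are coprime and gcd = 1.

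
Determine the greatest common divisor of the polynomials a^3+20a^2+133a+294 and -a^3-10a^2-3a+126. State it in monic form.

a^2+13a+42

Apply the Euclidean algorithm:
  a^3+20a^2+133a+294 = (-1)(-a^3-10a^2-3a+126) + (10a^2+130a+420)
  -a^3-10a^2-3a+126 = (-(1/10)a+3/10)(10a^2+130a+420) + (0)
Last nonzero remainder: 10a^2+130a+420. Dividing through by 10 gives the monic gcd a^2+13a+42.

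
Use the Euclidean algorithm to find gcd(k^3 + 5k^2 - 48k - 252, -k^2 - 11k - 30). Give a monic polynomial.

k + 6

Apply the Euclidean algorithm:
  k^3 + 5k^2 - 48k - 252 = (-k + 6)(-k^2 - 11k - 30) + (-12k - 72)
  -k^2 - 11k - 30 = ((1/12)k + 5/12)(-12k - 72) + (0)
Last nonzero remainder: -12k - 72. Dividing through by -12 gives the monic gcd k + 6.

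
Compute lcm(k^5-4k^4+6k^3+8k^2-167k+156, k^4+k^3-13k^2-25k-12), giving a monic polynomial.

k^7-2k^6-k^5+16k^4-145k^3-170k^2+145k+156

By polynomial division,
  k^5-4k^4+6k^3+8k^2-167k+156 = (k-5)(k^4+k^3-13k^2-25k-12) + (24k^3-32k^2-280k+96)
  k^4+k^3-13k^2-25k-12 = ((1/24)k+7/72)(24k^3-32k^2-280k+96) + ((16/9)k^2-(16/9)k-64/3)
  24k^3-32k^2-280k+96 = ((27/2)k-9/2)((16/9)k^2-(16/9)k-64/3) + (0)
Last nonzero remainder: (16/9)k^2-(16/9)k-64/3. Dividing through by 16/9 gives the monic gcd k^2-k-12.
Then lcm(f, g) = f·g / gcd(f, g); expanding and making the result monic gives the answer.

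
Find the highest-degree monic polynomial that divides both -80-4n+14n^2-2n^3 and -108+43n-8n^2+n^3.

-4+n

Apply the Euclidean algorithm:
  -2n^3+14n^2-4n-80 = (-2)(n^3-8n^2+43n-108) + (-2n^2+82n-296)
  n^3-8n^2+43n-108 = (-(1/2)n-33/2)(-2n^2+82n-296) + (1248n-4992)
  -2n^2+82n-296 = (-(1/624)n+37/624)(1248n-4992) + (0)
Last nonzero remainder: 1248n-4992. Dividing through by 1248 gives the monic gcd n-4.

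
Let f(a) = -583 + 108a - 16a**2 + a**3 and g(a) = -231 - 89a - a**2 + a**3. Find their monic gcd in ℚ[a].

Repeated division with remainder:
  a**3 - 16a**2 + 108a - 583 = (a**3 - a**2 - 89a - 231) + (-15a**2 + 197a - 352)
  a**3 - a**2 - 89a - 231 = (-(1/15)a - 182/225)(-15a**2 + 197a - 352) + ((10549/225)a - 116039/225)
  -15a**2 + 197a - 352 = (-(3375/10549)a + 7200/10549)((10549/225)a - 116039/225) + (0)
Last nonzero remainder: (10549/225)a - 116039/225. Dividing through by 10549/225 gives the monic gcd a - 11.

-11 + a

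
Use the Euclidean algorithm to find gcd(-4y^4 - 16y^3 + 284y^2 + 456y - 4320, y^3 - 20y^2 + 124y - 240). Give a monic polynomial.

By polynomial division,
  -4y^4 - 16y^3 + 284y^2 + 456y - 4320 = (-4y - 96)(y^3 - 20y^2 + 124y - 240) + (-1140y^2 + 11400y - 27360)
  y^3 - 20y^2 + 124y - 240 = (-(1/1140)y + 1/114)(-1140y^2 + 11400y - 27360) + (0)
Last nonzero remainder: -1140y^2 + 11400y - 27360. Dividing through by -1140 gives the monic gcd y^2 - 10y + 24.

y^2 - 10y + 24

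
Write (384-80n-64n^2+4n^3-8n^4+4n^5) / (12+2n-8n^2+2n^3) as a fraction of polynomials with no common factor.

Repeated division with remainder:
  4n^5-8n^4+4n^3-64n^2-80n+384 = (2n^2+4n+16)(2n^3-8n^2+2n+12) + (32n^2-160n+192)
  2n^3-8n^2+2n+12 = ((1/16)n+1/16)(32n^2-160n+192) + (0)
Last nonzero remainder: 32n^2-160n+192. Dividing through by 32 gives the monic gcd n^2-5n+6.
Cancel n^2-5n+6 from numerator and denominator to get the reduced form.

(32+20n+6n^2+2n^3)/(1+n)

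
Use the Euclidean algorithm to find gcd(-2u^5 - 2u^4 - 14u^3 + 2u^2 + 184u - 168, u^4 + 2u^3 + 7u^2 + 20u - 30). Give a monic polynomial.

Apply the Euclidean algorithm:
  -2u^5 - 2u^4 - 14u^3 + 2u^2 + 184u - 168 = (-2u + 2)(u^4 + 2u^3 + 7u^2 + 20u - 30) + (-4u^3 + 28u^2 + 84u - 108)
  u^4 + 2u^3 + 7u^2 + 20u - 30 = (-(1/4)u - 9/4)(-4u^3 + 28u^2 + 84u - 108) + (91u^2 + 182u - 273)
  -4u^3 + 28u^2 + 84u - 108 = (-(4/91)u + 36/91)(91u^2 + 182u - 273) + (0)
Last nonzero remainder: 91u^2 + 182u - 273. Dividing through by 91 gives the monic gcd u^2 + 2u - 3.

u^2 + 2u - 3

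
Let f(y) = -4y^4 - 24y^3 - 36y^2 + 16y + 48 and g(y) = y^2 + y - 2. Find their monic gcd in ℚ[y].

y^2 + y - 2

Euclidean algorithm in ℚ[y]:
  -4y^4 - 24y^3 - 36y^2 + 16y + 48 = (-4y^2 - 20y - 24)(y^2 + y - 2) + (0)
The last nonzero remainder y^2 + y - 2 is already monic.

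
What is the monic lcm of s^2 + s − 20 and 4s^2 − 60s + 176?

Repeated division with remainder:
  s^2 + s − 20 = (1/4)(4s^2 − 60s + 176) + (16s − 64)
  4s^2 − 60s + 176 = ((1/4)s − 11/4)(16s − 64) + (0)
Last nonzero remainder: 16s − 64. Dividing through by 16 gives the monic gcd s − 4.
Then lcm(f, g) = f·g / gcd(f, g); expanding and making the result monic gives the answer.

s^3 − 10s^2 − 31s + 220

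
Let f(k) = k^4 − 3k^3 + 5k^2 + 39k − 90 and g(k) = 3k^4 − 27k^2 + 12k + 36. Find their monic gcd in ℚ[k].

Repeated division with remainder:
  k^4 − 3k^3 + 5k^2 + 39k − 90 = (1/3)(3k^4 − 27k^2 + 12k + 36) + (−3k^3 + 14k^2 + 35k − 102)
  3k^4 − 27k^2 + 12k + 36 = (−k − 14/3)(−3k^3 + 14k^2 + 35k − 102) + ((220/3)k^2 + (220/3)k − 440)
  −3k^3 + 14k^2 + 35k − 102 = (−(9/220)k + 51/220)((220/3)k^2 + (220/3)k − 440) + (0)
Last nonzero remainder: (220/3)k^2 + (220/3)k − 440. Dividing through by 220/3 gives the monic gcd k^2 + k − 6.

k^2 + k − 6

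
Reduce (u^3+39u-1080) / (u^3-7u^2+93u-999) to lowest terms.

By polynomial division,
  u^3+39u-1080 = (u^3-7u^2+93u-999) + (7u^2-54u-81)
  u^3-7u^2+93u-999 = ((1/7)u+5/49)(7u^2-54u-81) + ((5394/49)u-48546/49)
  7u^2-54u-81 = ((343/5394)u+147/1798)((5394/49)u-48546/49) + (0)
Last nonzero remainder: (5394/49)u-48546/49. Dividing through by 5394/49 gives the monic gcd u-9.
Cancel u-9 from numerator and denominator to get the reduced form.

(u^2+9u+120)/(u^2+2u+111)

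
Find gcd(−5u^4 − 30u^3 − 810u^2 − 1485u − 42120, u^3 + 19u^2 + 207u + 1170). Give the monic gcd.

u^2 + 9u + 117

Apply the Euclidean algorithm:
  −5u^4 − 30u^3 − 810u^2 − 1485u − 42120 = (−5u + 65)(u^3 + 19u^2 + 207u + 1170) + (−1010u^2 − 9090u − 118170)
  u^3 + 19u^2 + 207u + 1170 = (−(1/1010)u − 1/101)(−1010u^2 − 9090u − 118170) + (0)
Last nonzero remainder: −1010u^2 − 9090u − 118170. Dividing through by −1010 gives the monic gcd u^2 + 9u + 117.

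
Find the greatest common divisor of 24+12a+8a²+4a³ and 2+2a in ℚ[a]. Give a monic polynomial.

1

By polynomial division,
  4a³+8a²+12a+24 = (2a²+2a+4)(2a+2) + (16)
  2a+2 = ((1/8)a+1/8)(16) + (0)
The last nonzero remainder is the constant 16, so the polynomials are coprime and gcd = 1.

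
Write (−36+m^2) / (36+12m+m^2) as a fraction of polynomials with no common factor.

(−6+m)/(6+m)

Repeated division with remainder:
  m^2−36 = (m^2+12m+36) + (−12m−72)
  m^2+12m+36 = (−(1/12)m−1/2)(−12m−72) + (0)
Last nonzero remainder: −12m−72. Dividing through by −12 gives the monic gcd m+6.
Cancel m+6 from numerator and denominator to get the reduced form.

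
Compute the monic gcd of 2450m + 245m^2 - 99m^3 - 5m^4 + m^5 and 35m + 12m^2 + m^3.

35m + 12m^2 + m^3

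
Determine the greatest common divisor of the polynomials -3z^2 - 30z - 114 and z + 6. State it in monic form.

1

Repeated division with remainder:
  -3z^2 - 30z - 114 = (-3z - 12)(z + 6) + (-42)
  z + 6 = (-(1/42)z - 1/7)(-42) + (0)
The last nonzero remainder is the constant -42, so the polynomials are coprime and gcd = 1.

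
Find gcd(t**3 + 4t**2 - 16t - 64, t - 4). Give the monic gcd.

Apply the Euclidean algorithm:
  t**3 + 4t**2 - 16t - 64 = (t**2 + 8t + 16)(t - 4) + (0)
The last nonzero remainder t - 4 is already monic.

t - 4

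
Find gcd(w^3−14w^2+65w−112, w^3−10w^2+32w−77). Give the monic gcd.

w−7

Repeated division with remainder:
  w^3−14w^2+65w−112 = (w^3−10w^2+32w−77) + (−4w^2+33w−35)
  w^3−10w^2+32w−77 = (−(1/4)w+7/16)(−4w^2+33w−35) + ((141/16)w−987/16)
  −4w^2+33w−35 = (−(64/141)w+80/141)((141/16)w−987/16) + (0)
Last nonzero remainder: (141/16)w−987/16. Dividing through by 141/16 gives the monic gcd w−7.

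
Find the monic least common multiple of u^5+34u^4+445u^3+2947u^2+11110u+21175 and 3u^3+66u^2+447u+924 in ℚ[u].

u^6+38u^5+581u^4+4727u^3+22898u^2+65615u+84700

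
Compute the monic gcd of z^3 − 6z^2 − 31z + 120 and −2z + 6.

By polynomial division,
  z^3 − 6z^2 − 31z + 120 = (−(1/2)z^2 + (3/2)z + 20)(−2z + 6) + (0)
Last nonzero remainder: −2z + 6. Dividing through by −2 gives the monic gcd z − 3.

z − 3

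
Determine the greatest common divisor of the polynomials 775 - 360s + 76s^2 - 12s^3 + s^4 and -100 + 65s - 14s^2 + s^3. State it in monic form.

By polynomial division,
  s^4 - 12s^3 + 76s^2 - 360s + 775 = (s + 2)(s^3 - 14s^2 + 65s - 100) + (39s^2 - 390s + 975)
  s^3 - 14s^2 + 65s - 100 = ((1/39)s - 4/39)(39s^2 - 390s + 975) + (0)
Last nonzero remainder: 39s^2 - 390s + 975. Dividing through by 39 gives the monic gcd s^2 - 10s + 25.

25 - 10s + s^2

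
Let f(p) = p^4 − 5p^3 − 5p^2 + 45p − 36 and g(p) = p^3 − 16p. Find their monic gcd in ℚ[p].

Euclidean algorithm in ℚ[p]:
  p^4 − 5p^3 − 5p^2 + 45p − 36 = (p − 5)(p^3 − 16p) + (11p^2 − 35p − 36)
  p^3 − 16p = ((1/11)p + 35/121)(11p^2 − 35p − 36) + (−(315/121)p + 1260/121)
  11p^2 − 35p − 36 = (−(1331/315)p − 121/35)(−(315/121)p + 1260/121) + (0)
Last nonzero remainder: −(315/121)p + 1260/121. Dividing through by −315/121 gives the monic gcd p − 4.

p − 4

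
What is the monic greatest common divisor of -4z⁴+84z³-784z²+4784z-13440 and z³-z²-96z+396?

z-6

Apply the Euclidean algorithm:
  -4z⁴+84z³-784z²+4784z-13440 = (-4z+80)(z³-z²-96z+396) + (-1088z²+14048z-45120)
  z³-z²-96z+396 = (-(1/1088)z-405/36992)(-1088z²+14048z-45120) + ((18879/1156)z-56637/578)
  -1088z²+14048z-45120 = (-(1257728/18879)z+8693120/18879)((18879/1156)z-56637/578) + (0)
Last nonzero remainder: (18879/1156)z-56637/578. Dividing through by 18879/1156 gives the monic gcd z-6.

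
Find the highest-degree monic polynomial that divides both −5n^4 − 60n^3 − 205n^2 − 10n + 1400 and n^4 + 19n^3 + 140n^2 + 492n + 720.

By polynomial division,
  −5n^4 − 60n^3 − 205n^2 − 10n + 1400 = (−5)(n^4 + 19n^3 + 140n^2 + 492n + 720) + (35n^3 + 495n^2 + 2450n + 5000)
  n^4 + 19n^3 + 140n^2 + 492n + 720 = ((1/35)n + 34/245)(35n^3 + 495n^2 + 2450n + 5000) + ((64/49)n^2 + (64/7)n + 1280/49)
  35n^3 + 495n^2 + 2450n + 5000 = ((1715/64)n + 6125/32)((64/49)n^2 + (64/7)n + 1280/49) + (0)
Last nonzero remainder: (64/49)n^2 + (64/7)n + 1280/49. Dividing through by 64/49 gives the monic gcd n^2 + 7n + 20.

n^2 + 7n + 20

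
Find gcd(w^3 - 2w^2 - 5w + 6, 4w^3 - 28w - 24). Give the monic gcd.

w^2 - w - 6

Apply the Euclidean algorithm:
  w^3 - 2w^2 - 5w + 6 = (1/4)(4w^3 - 28w - 24) + (-2w^2 + 2w + 12)
  4w^3 - 28w - 24 = (-2w - 2)(-2w^2 + 2w + 12) + (0)
Last nonzero remainder: -2w^2 + 2w + 12. Dividing through by -2 gives the monic gcd w^2 - w - 6.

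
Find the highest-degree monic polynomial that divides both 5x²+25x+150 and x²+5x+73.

1

By polynomial division,
  5x²+25x+150 = (5)(x²+5x+73) + (-215)
  x²+5x+73 = (-(1/215)x²-(1/43)x-73/215)(-215) + (0)
The last nonzero remainder is the constant -215, so the polynomials are coprime and gcd = 1.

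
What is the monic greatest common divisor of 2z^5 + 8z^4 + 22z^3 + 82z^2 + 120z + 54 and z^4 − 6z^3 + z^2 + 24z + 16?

By polynomial division,
  2z^5 + 8z^4 + 22z^3 + 82z^2 + 120z + 54 = (2z + 20)(z^4 − 6z^3 + z^2 + 24z + 16) + (140z^3 + 14z^2 − 392z − 266)
  z^4 − 6z^3 + z^2 + 24z + 16 = ((1/140)z − 61/1400)(140z^3 + 14z^2 − 392z − 266) + ((441/100)z^2 + (441/50)z + 441/100)
  140z^3 + 14z^2 − 392z − 266 = ((2000/63)z − 3800/63)((441/100)z^2 + (441/50)z + 441/100) + (0)
Last nonzero remainder: (441/100)z^2 + (441/50)z + 441/100. Dividing through by 441/100 gives the monic gcd z^2 + 2z + 1.

z^2 + 2z + 1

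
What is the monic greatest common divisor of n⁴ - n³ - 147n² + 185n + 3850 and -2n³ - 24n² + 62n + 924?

n + 11

Euclidean algorithm in ℚ[n]:
  n⁴ - n³ - 147n² + 185n + 3850 = (-(1/2)n + 13/2)(-2n³ - 24n² + 62n + 924) + (40n² + 244n - 2156)
  -2n³ - 24n² + 62n + 924 = (-(1/20)n - 59/200)(40n² + 244n - 2156) + ((1309/50)n + 14399/50)
  40n² + 244n - 2156 = ((2000/1309)n - 1400/187)((1309/50)n + 14399/50) + (0)
Last nonzero remainder: (1309/50)n + 14399/50. Dividing through by 1309/50 gives the monic gcd n + 11.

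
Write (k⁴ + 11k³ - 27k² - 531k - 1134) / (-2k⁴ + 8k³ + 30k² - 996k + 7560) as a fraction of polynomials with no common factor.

(-k² - 9k - 18)/(2k² - 12k + 120)

Repeated division with remainder:
  k⁴ + 11k³ - 27k² - 531k - 1134 = (-1/2)(-2k⁴ + 8k³ + 30k² - 996k + 7560) + (15k³ - 12k² - 1029k + 2646)
  -2k⁴ + 8k³ + 30k² - 996k + 7560 = (-(2/15)k + 32/75)(15k³ - 12k² - 1029k + 2646) + (-(2552/25)k² - (5104/25)k + 160776/25)
  15k³ - 12k² - 1029k + 2646 = (-(375/2552)k + 525/1276)(-(2552/25)k² - (5104/25)k + 160776/25) + (0)
Last nonzero remainder: -(2552/25)k² - (5104/25)k + 160776/25. Dividing through by -2552/25 gives the monic gcd k² + 2k - 63.
Cancel k² + 2k - 63 from numerator and denominator to get the reduced form.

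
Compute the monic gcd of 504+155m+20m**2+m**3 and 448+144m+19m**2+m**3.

56+11m+m**2

Euclidean algorithm in ℚ[m]:
  m**3+20m**2+155m+504 = (m**3+19m**2+144m+448) + (m**2+11m+56)
  m**3+19m**2+144m+448 = (m+8)(m**2+11m+56) + (0)
The last nonzero remainder m**2+11m+56 is already monic.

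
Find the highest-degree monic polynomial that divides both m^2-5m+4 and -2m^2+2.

Euclidean algorithm in ℚ[m]:
  m^2-5m+4 = (-1/2)(-2m^2+2) + (-5m+5)
  -2m^2+2 = ((2/5)m+2/5)(-5m+5) + (0)
Last nonzero remainder: -5m+5. Dividing through by -5 gives the monic gcd m-1.

m-1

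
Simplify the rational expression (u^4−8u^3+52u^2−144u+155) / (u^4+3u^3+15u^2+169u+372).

(u^2−4u+5)/(u^2+7u+12)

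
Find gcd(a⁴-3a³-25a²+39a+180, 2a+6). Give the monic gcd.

By polynomial division,
  a⁴-3a³-25a²+39a+180 = ((1/2)a³-3a²-(7/2)a+30)(2a+6) + (0)
Last nonzero remainder: 2a+6. Dividing through by 2 gives the monic gcd a+3.

a+3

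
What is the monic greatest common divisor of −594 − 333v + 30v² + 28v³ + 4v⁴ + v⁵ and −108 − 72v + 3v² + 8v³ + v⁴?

Apply the Euclidean algorithm:
  v⁵ + 4v⁴ + 28v³ + 30v² − 333v − 594 = (v − 4)(v⁴ + 8v³ + 3v² − 72v − 108) + (57v³ + 114v² − 513v − 1026)
  v⁴ + 8v³ + 3v² − 72v − 108 = ((1/57)v + 2/19)(57v³ + 114v² − 513v − 1026) + (0)
Last nonzero remainder: 57v³ + 114v² − 513v − 1026. Dividing through by 57 gives the monic gcd v³ + 2v² − 9v − 18.

−18 − 9v + 2v² + v³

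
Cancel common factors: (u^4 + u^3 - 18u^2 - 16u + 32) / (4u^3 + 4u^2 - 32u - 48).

Repeated division with remainder:
  u^4 + u^3 - 18u^2 - 16u + 32 = ((1/4)u)(4u^3 + 4u^2 - 32u - 48) + (-10u^2 - 4u + 32)
  4u^3 + 4u^2 - 32u - 48 = (-(2/5)u - 6/25)(-10u^2 - 4u + 32) + (-(504/25)u - 1008/25)
  -10u^2 - 4u + 32 = ((125/252)u - 50/63)(-(504/25)u - 1008/25) + (0)
Last nonzero remainder: -(504/25)u - 1008/25. Dividing through by -504/25 gives the monic gcd u + 2.
Cancel u + 2 from numerator and denominator to get the reduced form.

(u^3 - u^2 - 16u + 16)/(4u^2 - 4u - 24)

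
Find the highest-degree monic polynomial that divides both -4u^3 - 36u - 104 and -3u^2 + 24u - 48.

Apply the Euclidean algorithm:
  -4u^3 - 36u - 104 = ((4/3)u + 32/3)(-3u^2 + 24u - 48) + (-228u + 408)
  -3u^2 + 24u - 48 = ((1/76)u - 59/722)(-228u + 408) + (-5292/361)
  -228u + 408 = ((6859/441)u - 12274/441)(-5292/361) + (0)
The last nonzero remainder is the constant -5292/361, so the polynomials are coprime and gcd = 1.

1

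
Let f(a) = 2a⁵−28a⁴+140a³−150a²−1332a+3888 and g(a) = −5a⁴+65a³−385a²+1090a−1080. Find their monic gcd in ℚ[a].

a³−11a²+55a−108

By polynomial division,
  2a⁵−28a⁴+140a³−150a²−1332a+3888 = (−(2/5)a+2/5)(−5a⁴+65a³−385a²+1090a−1080) + (−40a³+440a²−2200a+4320)
  −5a⁴+65a³−385a²+1090a−1080 = ((1/8)a−1/4)(−40a³+440a²−2200a+4320) + (0)
Last nonzero remainder: −40a³+440a²−2200a+4320. Dividing through by −40 gives the monic gcd a³−11a²+55a−108.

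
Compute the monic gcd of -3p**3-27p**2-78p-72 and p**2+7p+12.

Repeated division with remainder:
  -3p**3-27p**2-78p-72 = (-3p-6)(p**2+7p+12) + (0)
The last nonzero remainder p**2+7p+12 is already monic.

p**2+7p+12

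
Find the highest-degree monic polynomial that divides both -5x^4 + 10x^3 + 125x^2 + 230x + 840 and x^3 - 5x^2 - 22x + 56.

x^2 - 3x - 28

Euclidean algorithm in ℚ[x]:
  -5x^4 + 10x^3 + 125x^2 + 230x + 840 = (-5x - 15)(x^3 - 5x^2 - 22x + 56) + (-60x^2 + 180x + 1680)
  x^3 - 5x^2 - 22x + 56 = (-(1/60)x + 1/30)(-60x^2 + 180x + 1680) + (0)
Last nonzero remainder: -60x^2 + 180x + 1680. Dividing through by -60 gives the monic gcd x^2 - 3x - 28.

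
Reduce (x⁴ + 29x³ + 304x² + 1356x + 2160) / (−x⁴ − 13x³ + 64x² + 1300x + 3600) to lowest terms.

By polynomial division,
  x⁴ + 29x³ + 304x² + 1356x + 2160 = (−1)(−x⁴ − 13x³ + 64x² + 1300x + 3600) + (16x³ + 368x² + 2656x + 5760)
  −x⁴ − 13x³ + 64x² + 1300x + 3600 = (−(1/16)x + 5/8)(16x³ + 368x² + 2656x + 5760) + (0)
Last nonzero remainder: 16x³ + 368x² + 2656x + 5760. Dividing through by 16 gives the monic gcd x³ + 23x² + 166x + 360.
Cancel x³ + 23x² + 166x + 360 from numerator and denominator to get the reduced form.

(−x − 6)/(x − 10)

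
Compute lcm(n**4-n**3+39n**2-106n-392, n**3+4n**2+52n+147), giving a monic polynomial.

n**5+2n**4+36n**3+11n**2-710n-1176

Euclidean algorithm in ℚ[n]:
  n**4-n**3+39n**2-106n-392 = (n-5)(n**3+4n**2+52n+147) + (7n**2+7n+343)
  n**3+4n**2+52n+147 = ((1/7)n+3/7)(7n**2+7n+343) + (0)
Last nonzero remainder: 7n**2+7n+343. Dividing through by 7 gives the monic gcd n**2+n+49.
Then lcm(f, g) = f·g / gcd(f, g); expanding and making the result monic gives the answer.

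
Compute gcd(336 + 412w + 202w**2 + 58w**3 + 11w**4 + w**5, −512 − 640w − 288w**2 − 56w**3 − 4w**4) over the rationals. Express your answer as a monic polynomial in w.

8 + 6w + w**2

Apply the Euclidean algorithm:
  w**5 + 11w**4 + 58w**3 + 202w**2 + 412w + 336 = (−(1/4)w + 3/4)(−4w**4 − 56w**3 − 288w**2 − 640w − 512) + (28w**3 + 258w**2 + 764w + 720)
  −4w**4 − 56w**3 − 288w**2 − 640w − 512 = (−(1/7)w − 67/98)(28w**3 + 258w**2 + 764w + 720) + (−(121/49)w**2 − (726/49)w − 968/49)
  28w**3 + 258w**2 + 764w + 720 = (−(1372/121)w − 4410/121)(−(121/49)w**2 − (726/49)w − 968/49) + (0)
Last nonzero remainder: −(121/49)w**2 − (726/49)w − 968/49. Dividing through by −121/49 gives the monic gcd w**2 + 6w + 8.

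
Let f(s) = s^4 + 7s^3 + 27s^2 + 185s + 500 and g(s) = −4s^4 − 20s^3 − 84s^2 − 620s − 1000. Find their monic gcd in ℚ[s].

s^3 + 3s^2 + 15s + 125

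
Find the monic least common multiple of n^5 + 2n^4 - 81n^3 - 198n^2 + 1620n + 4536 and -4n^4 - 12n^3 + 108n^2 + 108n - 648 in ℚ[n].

Apply the Euclidean algorithm:
  n^5 + 2n^4 - 81n^3 - 198n^2 + 1620n + 4536 = (-(1/4)n + 1/4)(-4n^4 - 12n^3 + 108n^2 + 108n - 648) + (-51n^3 - 198n^2 + 1431n + 4698)
  -4n^4 - 12n^3 + 108n^2 + 108n - 648 = ((4/51)n - 20/289)(-51n^3 - 198n^2 + 1431n + 4698) + (-(5184/289)n^2 - (46656/289)n - 93312/289)
  -51n^3 - 198n^2 + 1431n + 4698 = ((4913/1728)n - 8381/576)(-(5184/289)n^2 - (46656/289)n - 93312/289) + (0)
Last nonzero remainder: -(5184/289)n^2 - (46656/289)n - 93312/289. Dividing through by -5184/289 gives the monic gcd n^2 + 9n + 18.
Then lcm(f, g) = f·g / gcd(f, g); expanding and making the result monic gives the answer.

n^7 - 4n^6 - 84n^5 + 306n^4 + 2079n^3 - 6966n^2 - 12636n + 40824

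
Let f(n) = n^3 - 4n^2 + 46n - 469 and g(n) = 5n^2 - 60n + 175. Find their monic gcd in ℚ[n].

Repeated division with remainder:
  n^3 - 4n^2 + 46n - 469 = ((1/5)n + 8/5)(5n^2 - 60n + 175) + (107n - 749)
  5n^2 - 60n + 175 = ((5/107)n - 25/107)(107n - 749) + (0)
Last nonzero remainder: 107n - 749. Dividing through by 107 gives the monic gcd n - 7.

n - 7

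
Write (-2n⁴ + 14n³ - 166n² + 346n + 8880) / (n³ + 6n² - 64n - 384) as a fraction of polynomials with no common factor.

(-2n³ - 2n² - 182n - 1110)/(n² + 14n + 48)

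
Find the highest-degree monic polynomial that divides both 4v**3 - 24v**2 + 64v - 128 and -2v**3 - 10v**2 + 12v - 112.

Apply the Euclidean algorithm:
  4v**3 - 24v**2 + 64v - 128 = (-2)(-2v**3 - 10v**2 + 12v - 112) + (-44v**2 + 88v - 352)
  -2v**3 - 10v**2 + 12v - 112 = ((1/22)v + 7/22)(-44v**2 + 88v - 352) + (0)
Last nonzero remainder: -44v**2 + 88v - 352. Dividing through by -44 gives the monic gcd v**2 - 2v + 8.

v**2 - 2v + 8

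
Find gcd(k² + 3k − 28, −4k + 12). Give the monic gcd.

Euclidean algorithm in ℚ[k]:
  k² + 3k − 28 = (−(1/4)k − 3/2)(−4k + 12) + (−10)
  −4k + 12 = ((2/5)k − 6/5)(−10) + (0)
The last nonzero remainder is the constant −10, so the polynomials are coprime and gcd = 1.

1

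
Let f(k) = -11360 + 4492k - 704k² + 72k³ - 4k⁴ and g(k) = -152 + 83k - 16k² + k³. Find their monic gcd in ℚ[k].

-8 + k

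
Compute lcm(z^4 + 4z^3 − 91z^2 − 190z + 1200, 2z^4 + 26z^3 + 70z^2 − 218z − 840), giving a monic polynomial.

z^6 + 15z^5 − 19z^4 − 1079z^3 − 3438z^2 + 7880z + 33600

Repeated division with remainder:
  z^4 + 4z^3 − 91z^2 − 190z + 1200 = (1/2)(2z^4 + 26z^3 + 70z^2 − 218z − 840) + (−9z^3 − 126z^2 − 81z + 1620)
  2z^4 + 26z^3 + 70z^2 − 218z − 840 = (−(2/9)z + 2/9)(−9z^3 − 126z^2 − 81z + 1620) + (80z^2 + 160z − 1200)
  −9z^3 − 126z^2 − 81z + 1620 = (−(9/80)z − 27/20)(80z^2 + 160z − 1200) + (0)
Last nonzero remainder: 80z^2 + 160z − 1200. Dividing through by 80 gives the monic gcd z^2 + 2z − 15.
Then lcm(f, g) = f·g / gcd(f, g); expanding and making the result monic gives the answer.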